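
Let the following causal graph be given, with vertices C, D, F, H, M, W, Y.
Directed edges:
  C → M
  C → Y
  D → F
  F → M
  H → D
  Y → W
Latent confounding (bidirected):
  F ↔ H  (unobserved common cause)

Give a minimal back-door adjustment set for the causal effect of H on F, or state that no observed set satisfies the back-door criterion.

H→F: no observed back-door set.

desc(H)\{H}={D,F,M}; candidates ⊆ {C,W,Y}.
H↔F: latent back-door arc(s) into H.
size 0: {}; under {} H still reaches {F,M} ∋ F.
size 1: {C}, {W}, {Y}; under {C} H still reaches {F,M} ∋ F.
size 2: {C,W}, {C,Y}, {W,Y}; under {C,W} H still reaches {F,M} ∋ F.
H↔F cannot be blocked by any observed set — no back-door set.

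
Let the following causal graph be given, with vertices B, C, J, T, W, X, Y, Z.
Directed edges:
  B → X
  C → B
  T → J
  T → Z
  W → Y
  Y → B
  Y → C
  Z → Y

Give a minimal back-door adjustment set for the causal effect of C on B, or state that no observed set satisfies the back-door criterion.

desc(C)\{C}={B,X}; candidates ⊆ {J,T,W,Y,Z}.
size 0: {}; under {} C still reaches {B,J,T,W,X,Y,Z} ∋ B.
{Y}: C⊥B given {Y} in G with C→· removed — back-door holds.

C→B: minimal back-door set {Y}.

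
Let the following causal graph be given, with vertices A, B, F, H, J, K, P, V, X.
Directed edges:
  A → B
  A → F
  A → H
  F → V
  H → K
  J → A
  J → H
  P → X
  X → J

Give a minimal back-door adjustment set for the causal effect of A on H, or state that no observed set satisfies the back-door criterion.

A→H: minimal back-door set {J}.

desc(A)\{A}={B,F,H,K,V}; candidates ⊆ {J,P,X}.
size 0: {}; under {} A still reaches {H,J,K,P,X} ∋ H.
{J}: A⊥H given {J} in G with A→· removed — back-door holds.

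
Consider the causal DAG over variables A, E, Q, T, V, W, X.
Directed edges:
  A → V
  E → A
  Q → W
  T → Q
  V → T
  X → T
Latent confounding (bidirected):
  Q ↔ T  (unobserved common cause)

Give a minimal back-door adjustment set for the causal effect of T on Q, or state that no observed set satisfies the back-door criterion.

desc(T)\{T}={Q,W}; candidates ⊆ {A,E,V,X}.
T↔Q: latent back-door arc(s) into T.
size 0: {}; under {} T still reaches {A,E,Q,V,W,X} ∋ Q.
size 1: {A}, {E}, {V} …(+1); under {A} T still reaches {Q,V,W,X} ∋ Q.
size 2: {A,E}, {A,V}, {A,X} …(+3); under {A,E} T still reaches {Q,V,W,X} ∋ Q.
T↔Q cannot be blocked by any observed set — no back-door set.

T→Q: no observed back-door set.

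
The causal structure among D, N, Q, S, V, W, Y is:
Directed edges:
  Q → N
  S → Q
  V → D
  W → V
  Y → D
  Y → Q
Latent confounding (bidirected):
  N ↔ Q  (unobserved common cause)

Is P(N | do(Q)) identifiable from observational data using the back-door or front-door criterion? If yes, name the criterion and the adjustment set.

P(N|do(Q)): not identifiable (no BD/FD set).

desc(Q)\{Q}={N}; candidates ⊆ {D,S,V,W,Y}.
Q↔N: latent back-door arc(s) into Q.
size 0: {}; under {} Q still reaches {D,N,S,Y} ∋ N.
size 1: {D}, {S}, {V} …(+2); under {D} Q still reaches {N,S,V,W,Y} ∋ N.
size 2: {D,S}, {D,V}, {D,W} …(+7); under {D,S} Q still reaches {N,V,W,Y} ∋ N.
Q↔N cannot be blocked by any observed set — no back-door set.
No mediator lies on a directed Q→…→N path.
Neither criterion identifies P(N|do(Q)) in this graph.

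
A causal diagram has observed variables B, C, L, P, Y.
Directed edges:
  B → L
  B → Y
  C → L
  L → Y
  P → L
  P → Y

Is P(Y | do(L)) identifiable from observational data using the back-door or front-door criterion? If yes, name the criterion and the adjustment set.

desc(L)\{L}={Y}; candidates ⊆ {B,C,P}.
size 0: {}; under {} L still reaches {B,C,P,Y} ∋ Y.
size 1: {B}, {C}, {P}; under {B} L still reaches {C,P,Y} ∋ Y.
{B,P}: L⊥Y given {B,P} in G with L→· removed — back-door holds.
P(Y|do(L)) = Σ_{B,P} P(Y|L,B,P)·P(B,P).

P(Y|do(L)): backdoor, adjust for {B, P}.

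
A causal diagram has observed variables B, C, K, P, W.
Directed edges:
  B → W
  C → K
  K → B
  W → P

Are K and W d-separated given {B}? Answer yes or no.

Yes — K ⊥ W | {B}.

Bayes-Ball from K | {B} reaches {C}.
W ∉ reach(K|{B}) ⇒ K ⊥ W | {B}.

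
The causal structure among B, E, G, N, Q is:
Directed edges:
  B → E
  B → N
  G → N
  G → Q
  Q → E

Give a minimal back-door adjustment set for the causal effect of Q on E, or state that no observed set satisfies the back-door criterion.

Q→E: minimal back-door set ∅.

desc(Q)\{Q}={E}; candidates ⊆ {B,G,N}.
∅: Q⊥E given ∅ in G with Q→· removed — back-door holds.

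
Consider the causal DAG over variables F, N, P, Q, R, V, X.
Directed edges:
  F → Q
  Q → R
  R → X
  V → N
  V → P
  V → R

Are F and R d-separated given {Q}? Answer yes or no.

Yes — F ⊥ R | {Q}.

Bayes-Ball from F | {Q} reaches ∅.
R ∉ reach(F|{Q}) ⇒ F ⊥ R | {Q}.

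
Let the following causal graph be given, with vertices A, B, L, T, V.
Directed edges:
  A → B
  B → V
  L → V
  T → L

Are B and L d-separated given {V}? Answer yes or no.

No — B and L are d-connected given {V}.

Bayes-Ball from B | {V} reaches {A,L,T}.
L ∈ reach(B|{V}) ⇒ B ⊥̸ L | {V}.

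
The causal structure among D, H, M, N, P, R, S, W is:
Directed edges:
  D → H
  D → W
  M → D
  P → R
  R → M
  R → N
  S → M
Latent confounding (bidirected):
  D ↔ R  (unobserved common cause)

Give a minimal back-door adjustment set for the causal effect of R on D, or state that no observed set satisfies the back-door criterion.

R→D: no observed back-door set.

desc(R)\{R}={D,H,M,N,W}; candidates ⊆ {P,S}.
R↔D: latent back-door arc(s) into R.
size 0: {}; under {} R still reaches {D,H,P,W} ∋ D.
size 1: {P}, {S}; under {P} R still reaches {D,H,W} ∋ D.
size 2: {P,S}; under {P,S} R still reaches {D,H,W} ∋ D.
R↔D cannot be blocked by any observed set — no back-door set.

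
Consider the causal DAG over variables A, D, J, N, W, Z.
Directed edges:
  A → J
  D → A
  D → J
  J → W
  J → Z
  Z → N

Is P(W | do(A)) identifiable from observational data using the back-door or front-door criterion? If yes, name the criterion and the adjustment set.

P(W|do(A)): backdoor, adjust for {D}.

desc(A)\{A}={J,N,W,Z}; candidates ⊆ {D}.
size 0: {}; under {} A still reaches {D,J,N,W,Z} ∋ W.
{D}: A⊥W given {D} in G with A→· removed — back-door holds.
P(W|do(A)) = Σ_{D} P(W|A,D)·P(D).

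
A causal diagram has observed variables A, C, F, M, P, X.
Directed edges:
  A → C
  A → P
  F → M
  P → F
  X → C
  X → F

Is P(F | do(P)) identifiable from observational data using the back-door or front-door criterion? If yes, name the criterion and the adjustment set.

P(F|do(P)): backdoor, adjust for ∅.

desc(P)\{P}={F,M}; candidates ⊆ {A,C,X}.
∅: P⊥F given ∅ in G with P→· removed — back-door holds.
P(F|do(P)) = P(F|P) — no adjustment needed.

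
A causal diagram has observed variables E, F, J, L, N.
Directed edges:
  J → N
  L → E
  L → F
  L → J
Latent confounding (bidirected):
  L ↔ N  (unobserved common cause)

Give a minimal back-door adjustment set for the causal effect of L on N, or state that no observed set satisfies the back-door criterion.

desc(L)\{L}={E,F,J,N}; candidates ⊆ {—}.
L↔N: latent back-door arc(s) into L.
size 0: {}; under {} L still reaches {N} ∋ N.
L↔N cannot be blocked by any observed set — no back-door set.

L→N: no observed back-door set.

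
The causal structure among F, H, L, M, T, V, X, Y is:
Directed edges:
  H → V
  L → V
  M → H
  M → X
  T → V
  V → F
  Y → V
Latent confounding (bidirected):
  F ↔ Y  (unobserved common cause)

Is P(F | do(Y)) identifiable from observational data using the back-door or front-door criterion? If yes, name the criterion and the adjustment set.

desc(Y)\{Y}={F,V}; candidates ⊆ {H,L,M,T,X}.
Y↔F: latent back-door arc(s) into Y.
size 0: {}; under {} Y still reaches {F} ∋ F.
size 1: {H}, {L}, {M} …(+2); under {H} Y still reaches {F} ∋ F.
size 2: {H,L}, {H,M}, {H,T} …(+7); under {H,L} Y still reaches {F} ∋ F.
Y↔F cannot be blocked by any observed set — no back-door set.
{V}: (i) intercepts every directed Y→F path; (ii) no back-door Y→{V}; (iii) {Y} blocks every back-door {V}→F. Front-door holds.
P(F|do(Y)) = Σ_{V} P(V|Y) Σ_{Y'} P(F|V,Y')P(Y').

P(F|do(Y)): frontdoor, adjust for {V}.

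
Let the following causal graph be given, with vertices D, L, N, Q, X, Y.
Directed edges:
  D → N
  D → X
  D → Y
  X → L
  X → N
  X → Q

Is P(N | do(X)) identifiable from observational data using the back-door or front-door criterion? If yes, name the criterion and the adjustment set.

P(N|do(X)): backdoor, adjust for {D}.

desc(X)\{X}={L,N,Q}; candidates ⊆ {D,Y}.
size 0: {}; under {} X still reaches {D,N,Y} ∋ N.
{D}: X⊥N given {D} in G with X→· removed — back-door holds.
P(N|do(X)) = Σ_{D} P(N|X,D)·P(D).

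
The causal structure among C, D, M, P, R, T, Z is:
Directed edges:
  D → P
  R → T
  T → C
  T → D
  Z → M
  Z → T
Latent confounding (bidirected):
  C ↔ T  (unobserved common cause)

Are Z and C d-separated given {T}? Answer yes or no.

No — Z and C are d-connected given {T}.

Bayes-Ball from Z | {T} reaches {C,M,R}.
C ∈ reach(Z|{T}) ⇒ Z ⊥̸ C | {T}.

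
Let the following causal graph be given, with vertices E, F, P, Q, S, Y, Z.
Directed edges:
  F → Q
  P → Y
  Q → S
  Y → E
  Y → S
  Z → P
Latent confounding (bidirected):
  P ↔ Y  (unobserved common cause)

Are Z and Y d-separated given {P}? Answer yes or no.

Bayes-Ball from Z | {P} reaches {E,S,Y}.
Y ∈ reach(Z|{P}) ⇒ Z ⊥̸ Y | {P}.

No — Z and Y are d-connected given {P}.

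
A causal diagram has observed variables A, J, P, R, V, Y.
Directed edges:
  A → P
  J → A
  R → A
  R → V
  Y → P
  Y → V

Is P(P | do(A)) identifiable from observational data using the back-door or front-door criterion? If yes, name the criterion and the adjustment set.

desc(A)\{A}={P}; candidates ⊆ {J,R,V,Y}.
∅: A⊥P given ∅ in G with A→· removed — back-door holds.
P(P|do(A)) = P(P|A) — no adjustment needed.

P(P|do(A)): backdoor, adjust for ∅.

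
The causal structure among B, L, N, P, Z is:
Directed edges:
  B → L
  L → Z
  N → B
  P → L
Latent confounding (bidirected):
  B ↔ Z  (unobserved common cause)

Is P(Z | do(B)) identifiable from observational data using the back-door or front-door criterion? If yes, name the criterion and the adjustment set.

P(Z|do(B)): frontdoor, adjust for {L}.

desc(B)\{B}={L,Z}; candidates ⊆ {N,P}.
B↔Z: latent back-door arc(s) into B.
size 0: {}; under {} B still reaches {N,Z} ∋ Z.
size 1: {N}, {P}; under {N} B still reaches {Z} ∋ Z.
size 2: {N,P}; under {N,P} B still reaches {Z} ∋ Z.
B↔Z cannot be blocked by any observed set — no back-door set.
{L}: (i) intercepts every directed B→Z path; (ii) no back-door B→{L}; (iii) {B} blocks every back-door {L}→Z. Front-door holds.
P(Z|do(B)) = Σ_{L} P(L|B) Σ_{B'} P(Z|L,B')P(B').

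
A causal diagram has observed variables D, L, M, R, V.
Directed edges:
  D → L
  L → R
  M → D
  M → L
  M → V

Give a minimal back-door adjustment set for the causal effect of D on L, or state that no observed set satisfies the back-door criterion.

D→L: minimal back-door set {M}.

desc(D)\{D}={L,R}; candidates ⊆ {M,V}.
size 0: {}; under {} D still reaches {L,M,R,V} ∋ L.
{M}: D⊥L given {M} in G with D→· removed — back-door holds.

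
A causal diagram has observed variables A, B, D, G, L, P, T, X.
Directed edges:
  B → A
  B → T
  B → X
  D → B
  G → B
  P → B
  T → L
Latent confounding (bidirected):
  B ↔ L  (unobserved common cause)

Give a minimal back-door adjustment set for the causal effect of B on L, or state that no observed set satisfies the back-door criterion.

desc(B)\{B}={A,L,T,X}; candidates ⊆ {D,G,P}.
B↔L: latent back-door arc(s) into B.
size 0: {}; under {} B still reaches {D,G,L,P} ∋ L.
size 1: {D}, {G}, {P}; under {D} B still reaches {G,L,P} ∋ L.
size 2: {D,G}, {D,P}, {G,P}; under {D,G} B still reaches {L,P} ∋ L.
B↔L cannot be blocked by any observed set — no back-door set.

B→L: no observed back-door set.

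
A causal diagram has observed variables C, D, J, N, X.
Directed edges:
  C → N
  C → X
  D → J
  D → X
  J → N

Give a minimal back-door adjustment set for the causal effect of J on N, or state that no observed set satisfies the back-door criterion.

J→N: minimal back-door set ∅.

desc(J)\{J}={N}; candidates ⊆ {C,D,X}.
∅: J⊥N given ∅ in G with J→· removed — back-door holds.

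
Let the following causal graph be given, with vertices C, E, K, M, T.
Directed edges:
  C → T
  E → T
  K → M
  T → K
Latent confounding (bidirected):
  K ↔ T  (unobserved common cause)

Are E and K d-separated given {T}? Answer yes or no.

Bayes-Ball from E | {T} reaches {C,K,M}.
K ∈ reach(E|{T}) ⇒ E ⊥̸ K | {T}.

No — E and K are d-connected given {T}.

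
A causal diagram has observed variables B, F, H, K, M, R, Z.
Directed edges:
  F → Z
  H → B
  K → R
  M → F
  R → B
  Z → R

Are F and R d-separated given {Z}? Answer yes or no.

Bayes-Ball from F | {Z} reaches {M}.
R ∉ reach(F|{Z}) ⇒ F ⊥ R | {Z}.

Yes — F ⊥ R | {Z}.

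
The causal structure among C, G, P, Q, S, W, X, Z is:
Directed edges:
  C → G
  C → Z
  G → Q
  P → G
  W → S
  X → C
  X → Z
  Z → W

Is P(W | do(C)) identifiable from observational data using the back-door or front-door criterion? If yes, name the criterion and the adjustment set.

P(W|do(C)): backdoor, adjust for {X}.

desc(C)\{C}={G,Q,S,W,Z}; candidates ⊆ {P,X}.
size 0: {}; under {} C still reaches {S,W,X,Z} ∋ W.
{X}: C⊥W given {X} in G with C→· removed — back-door holds.
P(W|do(C)) = Σ_{X} P(W|C,X)·P(X).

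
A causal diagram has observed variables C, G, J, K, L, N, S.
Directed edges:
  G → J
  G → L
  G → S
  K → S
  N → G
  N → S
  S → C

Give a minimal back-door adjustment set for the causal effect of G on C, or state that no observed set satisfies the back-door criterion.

G→C: minimal back-door set {N}.

desc(G)\{G}={C,J,L,S}; candidates ⊆ {K,N}.
size 0: {}; under {} G still reaches {C,N,S} ∋ C.
{N}: G⊥C given {N} in G with G→· removed — back-door holds.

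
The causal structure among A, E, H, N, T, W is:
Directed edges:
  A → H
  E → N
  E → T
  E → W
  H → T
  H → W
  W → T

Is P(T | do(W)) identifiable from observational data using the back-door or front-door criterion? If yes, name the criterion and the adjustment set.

desc(W)\{W}={T}; candidates ⊆ {A,E,H,N}.
size 0: {}; under {} W still reaches {A,E,H,N,T} ∋ T.
size 1: {A}, {E}, {H} …(+1); under {A} W still reaches {E,H,N,T} ∋ T.
{E,H}: W⊥T given {E,H} in G with W→· removed — back-door holds.
P(T|do(W)) = Σ_{E,H} P(T|W,E,H)·P(E,H).

P(T|do(W)): backdoor, adjust for {E, H}.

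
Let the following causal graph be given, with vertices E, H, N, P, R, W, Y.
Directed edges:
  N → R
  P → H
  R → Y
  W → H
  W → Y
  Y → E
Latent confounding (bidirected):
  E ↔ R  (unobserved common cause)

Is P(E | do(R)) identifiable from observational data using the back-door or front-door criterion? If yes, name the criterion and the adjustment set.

P(E|do(R)): frontdoor, adjust for {Y}.

desc(R)\{R}={E,Y}; candidates ⊆ {H,N,P,W}.
R↔E: latent back-door arc(s) into R.
size 0: {}; under {} R still reaches {E,N} ∋ E.
size 1: {H}, {N}, {P} …(+1); under {H} R still reaches {E,N} ∋ E.
size 2: {H,N}, {H,P}, {H,W} …(+3); under {H,N} R still reaches {E} ∋ E.
R↔E cannot be blocked by any observed set — no back-door set.
{Y}: (i) intercepts every directed R→E path; (ii) no back-door R→{Y}; (iii) {R} blocks every back-door {Y}→E. Front-door holds.
P(E|do(R)) = Σ_{Y} P(Y|R) Σ_{R'} P(E|Y,R')P(R').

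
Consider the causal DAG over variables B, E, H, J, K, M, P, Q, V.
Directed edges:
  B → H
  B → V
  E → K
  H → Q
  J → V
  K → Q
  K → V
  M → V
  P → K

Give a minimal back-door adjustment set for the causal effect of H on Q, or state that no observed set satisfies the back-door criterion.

H→Q: minimal back-door set ∅.

desc(H)\{H}={Q}; candidates ⊆ {B,E,J,K,M,P,V}.
∅: H⊥Q given ∅ in G with H→· removed — back-door holds.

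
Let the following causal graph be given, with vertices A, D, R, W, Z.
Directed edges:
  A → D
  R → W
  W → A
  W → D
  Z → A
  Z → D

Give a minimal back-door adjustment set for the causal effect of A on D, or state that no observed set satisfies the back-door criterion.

A→D: minimal back-door set {W, Z}.

desc(A)\{A}={D}; candidates ⊆ {R,W,Z}.
size 0: {}; under {} A still reaches {D,R,W,Z} ∋ D.
size 1: {R}, {W}, {Z}; under {R} A still reaches {D,W,Z} ∋ D.
{W,Z}: A⊥D given {W,Z} in G with A→· removed — back-door holds.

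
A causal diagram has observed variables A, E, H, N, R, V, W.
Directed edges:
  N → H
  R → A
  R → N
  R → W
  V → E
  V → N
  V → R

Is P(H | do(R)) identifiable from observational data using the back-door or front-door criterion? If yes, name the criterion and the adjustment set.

P(H|do(R)): backdoor, adjust for {V}.

desc(R)\{R}={A,H,N,W}; candidates ⊆ {E,V}.
size 0: {}; under {} R still reaches {E,H,N,V} ∋ H.
{V}: R⊥H given {V} in G with R→· removed — back-door holds.
P(H|do(R)) = Σ_{V} P(H|R,V)·P(V).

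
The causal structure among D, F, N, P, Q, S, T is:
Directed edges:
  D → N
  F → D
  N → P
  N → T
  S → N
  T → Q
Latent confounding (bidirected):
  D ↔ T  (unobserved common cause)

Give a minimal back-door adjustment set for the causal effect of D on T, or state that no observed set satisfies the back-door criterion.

D→T: no observed back-door set.

desc(D)\{D}={N,P,Q,T}; candidates ⊆ {F,S}.
D↔T: latent back-door arc(s) into D.
size 0: {}; under {} D still reaches {F,Q,T} ∋ T.
size 1: {F}, {S}; under {F} D still reaches {Q,T} ∋ T.
size 2: {F,S}; under {F,S} D still reaches {Q,T} ∋ T.
D↔T cannot be blocked by any observed set — no back-door set.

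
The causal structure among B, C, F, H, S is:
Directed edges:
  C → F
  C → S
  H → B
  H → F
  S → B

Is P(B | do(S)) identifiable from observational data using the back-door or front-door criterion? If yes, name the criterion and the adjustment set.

P(B|do(S)): backdoor, adjust for ∅.

desc(S)\{S}={B}; candidates ⊆ {C,F,H}.
∅: S⊥B given ∅ in G with S→· removed — back-door holds.
P(B|do(S)) = P(B|S) — no adjustment needed.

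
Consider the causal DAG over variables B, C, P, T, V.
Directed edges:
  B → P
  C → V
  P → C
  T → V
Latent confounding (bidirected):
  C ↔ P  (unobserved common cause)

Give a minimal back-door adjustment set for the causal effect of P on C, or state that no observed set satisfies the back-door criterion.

desc(P)\{P}={C,V}; candidates ⊆ {B,T}.
P↔C: latent back-door arc(s) into P.
size 0: {}; under {} P still reaches {B,C,V} ∋ C.
size 1: {B}, {T}; under {B} P still reaches {C,V} ∋ C.
size 2: {B,T}; under {B,T} P still reaches {C,V} ∋ C.
P↔C cannot be blocked by any observed set — no back-door set.

P→C: no observed back-door set.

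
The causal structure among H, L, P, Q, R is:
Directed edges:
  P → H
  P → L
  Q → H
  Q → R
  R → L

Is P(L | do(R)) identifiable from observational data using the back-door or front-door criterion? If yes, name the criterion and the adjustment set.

P(L|do(R)): backdoor, adjust for ∅.

desc(R)\{R}={L}; candidates ⊆ {H,P,Q}.
∅: R⊥L given ∅ in G with R→· removed — back-door holds.
P(L|do(R)) = P(L|R) — no adjustment needed.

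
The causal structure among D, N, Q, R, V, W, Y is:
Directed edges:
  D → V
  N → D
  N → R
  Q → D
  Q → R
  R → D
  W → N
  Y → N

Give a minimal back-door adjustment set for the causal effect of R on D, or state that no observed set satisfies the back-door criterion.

R→D: minimal back-door set {N, Q}.

desc(R)\{R}={D,V}; candidates ⊆ {N,Q,W,Y}.
size 0: {}; under {} R still reaches {D,N,Q,V,W,Y} ∋ D.
size 1: {N}, {Q}, {W} …(+1); under {N} R still reaches {D,Q,V} ∋ D.
{N,Q}: R⊥D given {N,Q} in G with R→· removed — back-door holds.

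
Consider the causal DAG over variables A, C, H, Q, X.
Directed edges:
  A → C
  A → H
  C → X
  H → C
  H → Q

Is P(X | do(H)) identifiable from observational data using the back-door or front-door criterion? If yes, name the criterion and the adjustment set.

P(X|do(H)): backdoor, adjust for {A}.

desc(H)\{H}={C,Q,X}; candidates ⊆ {A}.
size 0: {}; under {} H still reaches {A,C,X} ∋ X.
{A}: H⊥X given {A} in G with H→· removed — back-door holds.
P(X|do(H)) = Σ_{A} P(X|H,A)·P(A).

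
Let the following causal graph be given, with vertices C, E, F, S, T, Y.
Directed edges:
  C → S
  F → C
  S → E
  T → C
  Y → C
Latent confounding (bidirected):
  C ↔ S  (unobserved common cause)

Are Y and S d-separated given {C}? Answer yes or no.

No — Y and S are d-connected given {C}.

Bayes-Ball from Y | {C} reaches {E,F,S,T}.
S ∈ reach(Y|{C}) ⇒ Y ⊥̸ S | {C}.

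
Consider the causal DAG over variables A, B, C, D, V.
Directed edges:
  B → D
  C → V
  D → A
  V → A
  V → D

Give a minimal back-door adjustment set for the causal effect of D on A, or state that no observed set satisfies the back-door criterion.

D→A: minimal back-door set {V}.

desc(D)\{D}={A}; candidates ⊆ {B,C,V}.
size 0: {}; under {} D still reaches {A,B,C,V} ∋ A.
{V}: D⊥A given {V} in G with D→· removed — back-door holds.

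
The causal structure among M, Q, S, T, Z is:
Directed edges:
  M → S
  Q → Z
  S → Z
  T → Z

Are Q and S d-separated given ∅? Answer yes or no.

Bayes-Ball from Q | ∅ reaches {Z}.
S ∉ reach(Q|∅) ⇒ Q ⊥ S | ∅.

Yes — Q ⊥ S | ∅.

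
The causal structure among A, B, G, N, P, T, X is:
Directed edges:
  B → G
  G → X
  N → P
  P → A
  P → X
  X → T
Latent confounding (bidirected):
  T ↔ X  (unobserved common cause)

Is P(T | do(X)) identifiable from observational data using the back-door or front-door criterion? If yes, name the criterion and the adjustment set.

P(T|do(X)): not identifiable (no BD/FD set).

desc(X)\{X}={T}; candidates ⊆ {A,B,G,N,P}.
X↔T: latent back-door arc(s) into X.
size 0: {}; under {} X still reaches {A,B,G,N,P,T} ∋ T.
size 1: {A}, {B}, {G} …(+2); under {A} X still reaches {B,G,N,P,T} ∋ T.
size 2: {A,B}, {A,G}, {A,N} …(+7); under {A,B} X still reaches {G,N,P,T} ∋ T.
X↔T cannot be blocked by any observed set — no back-door set.
No mediator lies on a directed X→…→T path.
Neither criterion identifies P(T|do(X)) in this graph.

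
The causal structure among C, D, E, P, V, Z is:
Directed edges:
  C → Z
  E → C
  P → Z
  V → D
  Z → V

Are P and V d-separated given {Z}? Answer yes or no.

Yes — P ⊥ V | {Z}.

Bayes-Ball from P | {Z} reaches {C,E}.
V ∉ reach(P|{Z}) ⇒ P ⊥ V | {Z}.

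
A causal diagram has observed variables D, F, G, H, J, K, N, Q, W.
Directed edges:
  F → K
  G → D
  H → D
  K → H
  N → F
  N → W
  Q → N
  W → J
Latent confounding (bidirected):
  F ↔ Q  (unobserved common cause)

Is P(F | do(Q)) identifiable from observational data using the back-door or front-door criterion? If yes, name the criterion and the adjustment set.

desc(Q)\{Q}={D,F,H,J,K,N,W}; candidates ⊆ {G}.
Q↔F: latent back-door arc(s) into Q.
size 0: {}; under {} Q still reaches {D,F,H,K} ∋ F.
size 1: {G}; under {G} Q still reaches {D,F,H,K} ∋ F.
Q↔F cannot be blocked by any observed set — no back-door set.
{N}: (i) intercepts every directed Q→F path; (ii) no back-door Q→{N}; (iii) {Q} blocks every back-door {N}→F. Front-door holds.
P(F|do(Q)) = Σ_{N} P(N|Q) Σ_{Q'} P(F|N,Q')P(Q').

P(F|do(Q)): frontdoor, adjust for {N}.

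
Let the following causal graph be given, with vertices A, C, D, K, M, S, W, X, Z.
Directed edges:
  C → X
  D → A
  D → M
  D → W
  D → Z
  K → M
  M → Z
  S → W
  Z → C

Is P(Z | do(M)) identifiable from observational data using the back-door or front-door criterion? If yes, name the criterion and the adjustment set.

desc(M)\{M}={C,X,Z}; candidates ⊆ {A,D,K,S,W}.
size 0: {}; under {} M still reaches {A,C,D,K,W,X,Z} ∋ Z.
{D}: M⊥Z given {D} in G with M→· removed — back-door holds.
P(Z|do(M)) = Σ_{D} P(Z|M,D)·P(D).

P(Z|do(M)): backdoor, adjust for {D}.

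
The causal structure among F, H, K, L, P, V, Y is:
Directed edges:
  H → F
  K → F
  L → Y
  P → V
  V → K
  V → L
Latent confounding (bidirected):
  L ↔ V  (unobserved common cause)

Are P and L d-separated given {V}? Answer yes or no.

Bayes-Ball from P | {V} reaches {L,Y}.
L ∈ reach(P|{V}) ⇒ P ⊥̸ L | {V}.

No — P and L are d-connected given {V}.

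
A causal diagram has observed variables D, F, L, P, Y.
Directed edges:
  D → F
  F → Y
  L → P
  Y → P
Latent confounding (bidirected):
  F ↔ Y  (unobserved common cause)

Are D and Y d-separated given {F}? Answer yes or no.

Bayes-Ball from D | {F} reaches {P,Y}.
Y ∈ reach(D|{F}) ⇒ D ⊥̸ Y | {F}.

No — D and Y are d-connected given {F}.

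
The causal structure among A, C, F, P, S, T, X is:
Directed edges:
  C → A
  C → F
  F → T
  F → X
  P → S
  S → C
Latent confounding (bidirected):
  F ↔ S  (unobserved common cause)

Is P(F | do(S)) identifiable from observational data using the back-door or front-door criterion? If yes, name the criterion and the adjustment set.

P(F|do(S)): frontdoor, adjust for {C}.

desc(S)\{S}={A,C,F,T,X}; candidates ⊆ {P}.
S↔F: latent back-door arc(s) into S.
size 0: {}; under {} S still reaches {F,P,T,X} ∋ F.
size 1: {P}; under {P} S still reaches {F,T,X} ∋ F.
S↔F cannot be blocked by any observed set — no back-door set.
{C}: (i) intercepts every directed S→F path; (ii) no back-door S→{C}; (iii) {S} blocks every back-door {C}→F. Front-door holds.
P(F|do(S)) = Σ_{C} P(C|S) Σ_{S'} P(F|C,S')P(S').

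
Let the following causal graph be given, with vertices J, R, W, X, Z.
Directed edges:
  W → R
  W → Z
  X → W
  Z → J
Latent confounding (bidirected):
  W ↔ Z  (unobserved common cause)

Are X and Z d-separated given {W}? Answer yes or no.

Bayes-Ball from X | {W} reaches {J,Z}.
Z ∈ reach(X|{W}) ⇒ X ⊥̸ Z | {W}.

No — X and Z are d-connected given {W}.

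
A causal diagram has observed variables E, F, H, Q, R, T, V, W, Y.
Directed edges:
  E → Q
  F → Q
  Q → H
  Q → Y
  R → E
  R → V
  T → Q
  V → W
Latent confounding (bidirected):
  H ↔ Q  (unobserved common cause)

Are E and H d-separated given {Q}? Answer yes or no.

Bayes-Ball from E | {Q} reaches {F,H,R,T,V,W}.
H ∈ reach(E|{Q}) ⇒ E ⊥̸ H | {Q}.

No — E and H are d-connected given {Q}.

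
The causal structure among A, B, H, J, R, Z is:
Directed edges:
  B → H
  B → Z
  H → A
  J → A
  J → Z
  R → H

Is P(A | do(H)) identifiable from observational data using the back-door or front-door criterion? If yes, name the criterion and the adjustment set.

desc(H)\{H}={A}; candidates ⊆ {B,J,R,Z}.
∅: H⊥A given ∅ in G with H→· removed — back-door holds.
P(A|do(H)) = P(A|H) — no adjustment needed.

P(A|do(H)): backdoor, adjust for ∅.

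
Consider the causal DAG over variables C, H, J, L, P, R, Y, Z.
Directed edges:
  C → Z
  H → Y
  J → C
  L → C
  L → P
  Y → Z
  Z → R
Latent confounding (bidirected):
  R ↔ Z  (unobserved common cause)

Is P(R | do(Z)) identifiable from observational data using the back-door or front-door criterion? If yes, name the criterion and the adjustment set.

desc(Z)\{Z}={R}; candidates ⊆ {C,H,J,L,P,Y}.
Z↔R: latent back-door arc(s) into Z.
size 0: {}; under {} Z still reaches {C,H,J,L,P,R,Y} ∋ R.
size 1: {C}, {H}, {J} …(+3); under {C} Z still reaches {H,R,Y} ∋ R.
size 2: {C,H}, {C,J}, {C,L} …(+12); under {C,H} Z still reaches {R,Y} ∋ R.
Z↔R cannot be blocked by any observed set — no back-door set.
No mediator lies on a directed Z→…→R path.
Neither criterion identifies P(R|do(Z)) in this graph.

P(R|do(Z)): not identifiable (no BD/FD set).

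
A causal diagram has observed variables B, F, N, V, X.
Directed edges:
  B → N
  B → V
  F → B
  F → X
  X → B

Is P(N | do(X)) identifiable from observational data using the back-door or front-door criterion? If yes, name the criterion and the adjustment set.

desc(X)\{X}={B,N,V}; candidates ⊆ {F}.
size 0: {}; under {} X still reaches {B,F,N,V} ∋ N.
{F}: X⊥N given {F} in G with X→· removed — back-door holds.
P(N|do(X)) = Σ_{F} P(N|X,F)·P(F).

P(N|do(X)): backdoor, adjust for {F}.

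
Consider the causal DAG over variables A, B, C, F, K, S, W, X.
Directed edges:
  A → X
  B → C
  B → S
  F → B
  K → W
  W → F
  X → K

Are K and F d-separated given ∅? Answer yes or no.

No — K and F are d-connected given ∅.

Bayes-Ball from K | ∅ reaches {A,B,C,F,S,W,X}.
F ∈ reach(K|∅) ⇒ K ⊥̸ F | ∅.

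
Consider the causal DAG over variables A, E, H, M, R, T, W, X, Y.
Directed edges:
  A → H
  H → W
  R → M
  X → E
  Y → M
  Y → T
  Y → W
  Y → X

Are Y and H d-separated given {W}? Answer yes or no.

No — Y and H are d-connected given {W}.

Bayes-Ball from Y | {W} reaches {A,E,H,M,T,X}.
H ∈ reach(Y|{W}) ⇒ Y ⊥̸ H | {W}.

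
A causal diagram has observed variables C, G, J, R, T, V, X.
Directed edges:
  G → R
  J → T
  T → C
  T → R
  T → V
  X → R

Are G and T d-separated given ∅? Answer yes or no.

Bayes-Ball from G | ∅ reaches {R}.
T ∉ reach(G|∅) ⇒ G ⊥ T | ∅.

Yes — G ⊥ T | ∅.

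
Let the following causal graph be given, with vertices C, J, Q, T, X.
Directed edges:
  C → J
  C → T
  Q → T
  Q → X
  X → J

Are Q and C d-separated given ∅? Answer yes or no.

Yes — Q ⊥ C | ∅.

Bayes-Ball from Q | ∅ reaches {J,T,X}.
C ∉ reach(Q|∅) ⇒ Q ⊥ C | ∅.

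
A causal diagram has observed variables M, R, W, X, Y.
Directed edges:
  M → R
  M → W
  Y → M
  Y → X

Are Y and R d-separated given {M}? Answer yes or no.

Yes — Y ⊥ R | {M}.

Bayes-Ball from Y | {M} reaches {X}.
R ∉ reach(Y|{M}) ⇒ Y ⊥ R | {M}.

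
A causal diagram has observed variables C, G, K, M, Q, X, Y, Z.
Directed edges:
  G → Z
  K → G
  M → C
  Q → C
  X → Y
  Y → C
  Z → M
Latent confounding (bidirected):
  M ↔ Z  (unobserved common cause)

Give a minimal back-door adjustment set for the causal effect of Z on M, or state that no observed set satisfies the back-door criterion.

Z→M: no observed back-door set.

desc(Z)\{Z}={C,M}; candidates ⊆ {G,K,Q,X,Y}.
Z↔M: latent back-door arc(s) into Z.
size 0: {}; under {} Z still reaches {C,G,K,M} ∋ M.
size 1: {G}, {K}, {Q} …(+2); under {G} Z still reaches {C,M} ∋ M.
size 2: {G,K}, {G,Q}, {G,X} …(+7); under {G,K} Z still reaches {C,M} ∋ M.
Z↔M cannot be blocked by any observed set — no back-door set.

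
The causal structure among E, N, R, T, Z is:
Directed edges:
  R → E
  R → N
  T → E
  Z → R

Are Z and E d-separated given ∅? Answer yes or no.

Bayes-Ball from Z | ∅ reaches {E,N,R}.
E ∈ reach(Z|∅) ⇒ Z ⊥̸ E | ∅.

No — Z and E are d-connected given ∅.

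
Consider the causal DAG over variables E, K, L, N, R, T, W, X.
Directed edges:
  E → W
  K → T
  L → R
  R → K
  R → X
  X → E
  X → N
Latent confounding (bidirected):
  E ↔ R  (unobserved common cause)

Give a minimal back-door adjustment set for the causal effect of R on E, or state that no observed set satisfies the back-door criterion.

R→E: no observed back-door set.

desc(R)\{R}={E,K,N,T,W,X}; candidates ⊆ {L}.
R↔E: latent back-door arc(s) into R.
size 0: {}; under {} R still reaches {E,L,W} ∋ E.
size 1: {L}; under {L} R still reaches {E,W} ∋ E.
R↔E cannot be blocked by any observed set — no back-door set.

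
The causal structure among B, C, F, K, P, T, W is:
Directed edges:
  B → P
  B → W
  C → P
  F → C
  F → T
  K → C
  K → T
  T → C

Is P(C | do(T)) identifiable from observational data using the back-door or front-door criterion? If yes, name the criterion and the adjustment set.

P(C|do(T)): backdoor, adjust for {F, K}.

desc(T)\{T}={C,P}; candidates ⊆ {B,F,K,W}.
size 0: {}; under {} T still reaches {C,F,K,P} ∋ C.
size 1: {B}, {F}, {K} …(+1); under {B} T still reaches {C,F,K,P} ∋ C.
{F,K}: T⊥C given {F,K} in G with T→· removed — back-door holds.
P(C|do(T)) = Σ_{F,K} P(C|T,F,K)·P(F,K).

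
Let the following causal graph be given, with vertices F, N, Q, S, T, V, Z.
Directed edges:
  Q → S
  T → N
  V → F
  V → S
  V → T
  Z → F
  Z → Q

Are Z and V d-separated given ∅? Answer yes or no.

Yes — Z ⊥ V | ∅.

Bayes-Ball from Z | ∅ reaches {F,Q,S}.
V ∉ reach(Z|∅) ⇒ Z ⊥ V | ∅.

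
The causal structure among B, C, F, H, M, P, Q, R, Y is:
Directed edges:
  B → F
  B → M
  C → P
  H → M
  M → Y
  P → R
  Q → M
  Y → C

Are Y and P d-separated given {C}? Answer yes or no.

Bayes-Ball from Y | {C} reaches {B,F,H,M,Q}.
P ∉ reach(Y|{C}) ⇒ Y ⊥ P | {C}.

Yes — Y ⊥ P | {C}.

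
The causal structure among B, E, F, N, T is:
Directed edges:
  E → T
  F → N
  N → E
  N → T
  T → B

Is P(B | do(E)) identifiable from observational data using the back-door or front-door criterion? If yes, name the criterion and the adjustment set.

desc(E)\{E}={B,T}; candidates ⊆ {F,N}.
size 0: {}; under {} E still reaches {B,F,N,T} ∋ B.
{N}: E⊥B given {N} in G with E→· removed — back-door holds.
P(B|do(E)) = Σ_{N} P(B|E,N)·P(N).

P(B|do(E)): backdoor, adjust for {N}.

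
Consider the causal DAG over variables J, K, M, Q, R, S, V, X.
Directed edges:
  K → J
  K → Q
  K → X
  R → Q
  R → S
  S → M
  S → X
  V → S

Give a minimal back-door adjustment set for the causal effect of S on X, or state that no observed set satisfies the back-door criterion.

S→X: minimal back-door set ∅.

desc(S)\{S}={M,X}; candidates ⊆ {J,K,Q,R,V}.
∅: S⊥X given ∅ in G with S→· removed — back-door holds.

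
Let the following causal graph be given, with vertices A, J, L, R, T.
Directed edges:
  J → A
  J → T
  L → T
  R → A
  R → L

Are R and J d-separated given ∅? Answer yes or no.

Yes — R ⊥ J | ∅.

Bayes-Ball from R | ∅ reaches {A,L,T}.
J ∉ reach(R|∅) ⇒ R ⊥ J | ∅.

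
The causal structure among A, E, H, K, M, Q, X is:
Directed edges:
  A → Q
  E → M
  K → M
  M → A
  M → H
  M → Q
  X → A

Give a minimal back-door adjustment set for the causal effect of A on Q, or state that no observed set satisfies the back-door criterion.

A→Q: minimal back-door set {M}.

desc(A)\{A}={Q}; candidates ⊆ {E,H,K,M,X}.
size 0: {}; under {} A still reaches {E,H,K,M,Q,X} ∋ Q.
{M}: A⊥Q given {M} in G with A→· removed — back-door holds.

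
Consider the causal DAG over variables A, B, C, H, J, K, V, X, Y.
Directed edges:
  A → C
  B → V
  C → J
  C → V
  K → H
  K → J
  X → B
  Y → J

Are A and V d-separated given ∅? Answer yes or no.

Bayes-Ball from A | ∅ reaches {C,J,V}.
V ∈ reach(A|∅) ⇒ A ⊥̸ V | ∅.

No — A and V are d-connected given ∅.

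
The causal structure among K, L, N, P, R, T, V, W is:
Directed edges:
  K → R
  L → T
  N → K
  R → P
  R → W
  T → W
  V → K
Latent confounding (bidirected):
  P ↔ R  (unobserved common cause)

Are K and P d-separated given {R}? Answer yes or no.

No — K and P are d-connected given {R}.

Bayes-Ball from K | {R} reaches {N,P,V}.
P ∈ reach(K|{R}) ⇒ K ⊥̸ P | {R}.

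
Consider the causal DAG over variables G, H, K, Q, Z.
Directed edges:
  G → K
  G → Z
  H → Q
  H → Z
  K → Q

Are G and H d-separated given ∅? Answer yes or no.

Bayes-Ball from G | ∅ reaches {K,Q,Z}.
H ∉ reach(G|∅) ⇒ G ⊥ H | ∅.

Yes — G ⊥ H | ∅.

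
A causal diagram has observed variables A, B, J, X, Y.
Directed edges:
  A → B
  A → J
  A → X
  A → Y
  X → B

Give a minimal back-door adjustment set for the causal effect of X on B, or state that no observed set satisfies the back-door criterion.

desc(X)\{X}={B}; candidates ⊆ {A,J,Y}.
size 0: {}; under {} X still reaches {A,B,J,Y} ∋ B.
{A}: X⊥B given {A} in G with X→· removed — back-door holds.

X→B: minimal back-door set {A}.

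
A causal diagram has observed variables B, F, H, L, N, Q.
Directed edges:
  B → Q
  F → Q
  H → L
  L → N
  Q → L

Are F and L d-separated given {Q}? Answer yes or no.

Bayes-Ball from F | {Q} reaches {B}.
L ∉ reach(F|{Q}) ⇒ F ⊥ L | {Q}.

Yes — F ⊥ L | {Q}.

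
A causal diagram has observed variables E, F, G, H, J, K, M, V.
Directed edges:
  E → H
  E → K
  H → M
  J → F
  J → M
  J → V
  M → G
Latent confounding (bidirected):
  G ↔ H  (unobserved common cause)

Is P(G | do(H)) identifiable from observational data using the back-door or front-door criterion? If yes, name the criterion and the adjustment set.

P(G|do(H)): frontdoor, adjust for {M}.

desc(H)\{H}={G,M}; candidates ⊆ {E,F,J,K,V}.
H↔G: latent back-door arc(s) into H.
size 0: {}; under {} H still reaches {E,G,K} ∋ G.
size 1: {E}, {F}, {J} …(+2); under {E} H still reaches {G} ∋ G.
size 2: {E,F}, {E,J}, {E,K} …(+7); under {E,F} H still reaches {G} ∋ G.
H↔G cannot be blocked by any observed set — no back-door set.
{M}: (i) intercepts every directed H→G path; (ii) no back-door H→{M}; (iii) {H} blocks every back-door {M}→G. Front-door holds.
P(G|do(H)) = Σ_{M} P(M|H) Σ_{H'} P(G|M,H')P(H').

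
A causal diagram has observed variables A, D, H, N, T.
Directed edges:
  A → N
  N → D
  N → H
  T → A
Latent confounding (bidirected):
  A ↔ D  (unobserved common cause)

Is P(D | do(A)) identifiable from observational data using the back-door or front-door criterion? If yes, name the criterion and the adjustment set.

desc(A)\{A}={D,H,N}; candidates ⊆ {T}.
A↔D: latent back-door arc(s) into A.
size 0: {}; under {} A still reaches {D,T} ∋ D.
size 1: {T}; under {T} A still reaches {D} ∋ D.
A↔D cannot be blocked by any observed set — no back-door set.
{N}: (i) intercepts every directed A→D path; (ii) no back-door A→{N}; (iii) {A} blocks every back-door {N}→D. Front-door holds.
P(D|do(A)) = Σ_{N} P(N|A) Σ_{A'} P(D|N,A')P(A').

P(D|do(A)): frontdoor, adjust for {N}.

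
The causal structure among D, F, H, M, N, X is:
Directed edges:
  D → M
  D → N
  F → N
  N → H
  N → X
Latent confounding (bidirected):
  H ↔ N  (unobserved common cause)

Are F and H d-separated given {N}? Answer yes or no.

No — F and H are d-connected given {N}.

Bayes-Ball from F | {N} reaches {D,H,M}.
H ∈ reach(F|{N}) ⇒ F ⊥̸ H | {N}.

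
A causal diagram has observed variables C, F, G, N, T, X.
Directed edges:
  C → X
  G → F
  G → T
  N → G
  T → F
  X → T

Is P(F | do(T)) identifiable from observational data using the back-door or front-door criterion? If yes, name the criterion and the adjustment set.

P(F|do(T)): backdoor, adjust for {G}.

desc(T)\{T}={F}; candidates ⊆ {C,G,N,X}.
size 0: {}; under {} T still reaches {C,F,G,N,X} ∋ F.
{G}: T⊥F given {G} in G with T→· removed — back-door holds.
P(F|do(T)) = Σ_{G} P(F|T,G)·P(G).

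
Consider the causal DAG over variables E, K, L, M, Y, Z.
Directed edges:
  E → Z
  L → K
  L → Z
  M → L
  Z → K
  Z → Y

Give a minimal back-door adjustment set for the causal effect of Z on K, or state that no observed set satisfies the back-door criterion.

Z→K: minimal back-door set {L}.

desc(Z)\{Z}={K,Y}; candidates ⊆ {E,L,M}.
size 0: {}; under {} Z still reaches {E,K,L,M} ∋ K.
{L}: Z⊥K given {L} in G with Z→· removed — back-door holds.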